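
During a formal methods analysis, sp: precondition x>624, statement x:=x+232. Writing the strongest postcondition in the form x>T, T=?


Formula: sp(P, x:=E) = exists old_x. (x = E[old_x/x]) AND P[old_x/x] (old_x is the value of x before the assignment; eliminate old_x by solving x = E[old_x/x] for old_x)
Step 1: Precondition P: x>624, i.e. old_x > 624
Step 2: Assignment gives x = old_x + 232, so old_x = x - 232
Step 3: Substitute into P: x - 232 > 624
Step 4: Simplify: x > 624+232 = 856

856


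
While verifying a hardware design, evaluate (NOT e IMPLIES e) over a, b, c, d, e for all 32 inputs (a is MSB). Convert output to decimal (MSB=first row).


Formula: (NOT e IMPLIES e) over a, b, c, d, e (32 rows)
Evaluate each row (bits = a,b,c,d,e, MSB first):
  row 0 [00000]: (NOT 0 IMPLIES 0) -> 0
  row 1 [00001]: (NOT 1 IMPLIES 1) -> 1
  row 2 [00010]: (NOT 0 IMPLIES 0) -> 0
  row 3 [00011]: (NOT 1 IMPLIES 1) -> 1
  row 4 [00100]: (NOT 0 IMPLIES 0) -> 0
  row 5 [00101]: (NOT 1 IMPLIES 1) -> 1
  row 6 [00110]: (NOT 0 IMPLIES 0) -> 0
  row 7 [00111]: (NOT 1 IMPLIES 1) -> 1
  row 8 [01000]: (NOT 0 IMPLIES 0) -> 0
  row 9 [01001]: (NOT 1 IMPLIES 1) -> 1
  row 10 [01010]: (NOT 0 IMPLIES 0) -> 0
  row 11 [01011]: (NOT 1 IMPLIES 1) -> 1
  row 12 [01100]: (NOT 0 IMPLIES 0) -> 0
  row 13 [01101]: (NOT 1 IMPLIES 1) -> 1
  row 14 [01110]: (NOT 0 IMPLIES 0) -> 0
  row 15 [01111]: (NOT 1 IMPLIES 1) -> 1
  row 16 [10000]: (NOT 0 IMPLIES 0) -> 0
  row 17 [10001]: (NOT 1 IMPLIES 1) -> 1
  row 18 [10010]: (NOT 0 IMPLIES 0) -> 0
  row 19 [10011]: (NOT 1 IMPLIES 1) -> 1
  row 20 [10100]: (NOT 0 IMPLIES 0) -> 0
  row 21 [10101]: (NOT 1 IMPLIES 1) -> 1
  row 22 [10110]: (NOT 0 IMPLIES 0) -> 0
  row 23 [10111]: (NOT 1 IMPLIES 1) -> 1
  row 24 [11000]: (NOT 0 IMPLIES 0) -> 0
  row 25 [11001]: (NOT 1 IMPLIES 1) -> 1
  row 26 [11010]: (NOT 0 IMPLIES 0) -> 0
  row 27 [11011]: (NOT 1 IMPLIES 1) -> 1
  row 28 [11100]: (NOT 0 IMPLIES 0) -> 0
  row 29 [11101]: (NOT 1 IMPLIES 1) -> 1
  row 30 [11110]: (NOT 0 IMPLIES 0) -> 0
  row 31 [11111]: (NOT 1 IMPLIES 1) -> 1
Full result column, 4 rows per line (a,b,c fixed per line; d,e runs 00..11 left to right):
  rows 0-3 [a,b,c=000]: 0101  = hex 5
  rows 4-7 [a,b,c=001]: 0101  = hex 5
  rows 8-11 [a,b,c=010]: 0101  = hex 5
  rows 12-15 [a,b,c=011]: 0101  = hex 5
  rows 16-19 [a,b,c=100]: 0101  = hex 5
  rows 20-23 [a,b,c=101]: 0101  = hex 5
  rows 24-27 [a,b,c=110]: 0101  = hex 5
  rows 28-31 [a,b,c=111]: 0101  = hex 5
Output column (row 0 .. row 31) = 01010101010101010101010101010101
Output column grouped in 4s = 0101 0101 0101 0101 0101 0101 0101 0101 = 0x55555555
Convert to decimal digit by digit (value = value*16 + digit):
  5 -> 5
  5*16 + 5 = 85
  85*16 + 5 = 1365
  1365*16 + 5 = 21845
  21845*16 + 5 = 349525
  349525*16 + 5 = 5592405
  5592405*16 + 5 = 89478485
  89478485*16 + 5 = 1431655765
Decimal = 1431655765

1431655765


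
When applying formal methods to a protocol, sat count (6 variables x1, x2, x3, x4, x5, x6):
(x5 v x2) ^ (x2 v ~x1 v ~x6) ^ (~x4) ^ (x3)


CNF with 4 clauses over 6 vars (64 assignments).
An assignment satisfies CNF iff every clause has >=1 true literal.
Check each row (bits = x1,x2,x3,x4,x5,x6; clause T/F shown):
  row 0 [000000]: clauses=FTTF -> 0
  row 1 [000001]: clauses=FTTF -> 0
  row 2 [000010]: clauses=TTTF -> 0
  row 3 [000011]: clauses=TTTF -> 0
  row 4 [000100]: clauses=FTFF -> 0
  (every remaining row is evaluated the same way; all 64 results are listed next)
Full result column, 8 rows per line (x1,x2,x3 fixed per line; x4,x5,x6 runs 000..111 left to right):
  rows 0-7 [x1,x2,x3=000]: 00000000  (ones: 0)
  rows 8-15 [x1,x2,x3=001]: 00110000  (ones: 2)
  rows 16-23 [x1,x2,x3=010]: 00000000  (ones: 0)
  rows 24-31 [x1,x2,x3=011]: 11110000  (ones: 4)
  rows 32-39 [x1,x2,x3=100]: 00000000  (ones: 0)
  rows 40-47 [x1,x2,x3=101]: 00100000  (ones: 1)
  rows 48-55 [x1,x2,x3=110]: 00000000  (ones: 0)
  rows 56-63 [x1,x2,x3=111]: 11110000  (ones: 4)
Satisfying assignments = 0+2+0+4+0+1+0+4 = 11

11


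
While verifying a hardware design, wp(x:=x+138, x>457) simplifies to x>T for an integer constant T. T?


Formula: wp(x:=E, P) = P[E/x] (substitute E for x in postcondition)
Step 1: Postcondition: x>457
Step 2: Substitute x+138 for x: x+138>457
Step 3: Solve for x: x > 457-138 = 319

319


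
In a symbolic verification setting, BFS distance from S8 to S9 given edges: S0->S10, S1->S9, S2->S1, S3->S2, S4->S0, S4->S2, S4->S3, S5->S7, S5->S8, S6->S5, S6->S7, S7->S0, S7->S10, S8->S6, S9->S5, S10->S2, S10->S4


BFS layer-by-layer from S8:
  dist 0: {S8}
  dist 1: {S6}
  dist 2: {S5, S7}
  dist 3: {S0, S10}
  dist 4: {S2, S4}
  dist 5: {S1, S3}
  dist 6: {S9}
  -> S9 reached at distance 6
Shortest path length = 6

6


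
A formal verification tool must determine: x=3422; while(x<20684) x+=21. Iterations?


Step 1: x goes from 3422 toward 20684 by 21; the body runs while x<20684, so iterations = ceil((bound-start)/step)
Step 2: Distance=17262
Step 3: ceil(17262/21)=822

822


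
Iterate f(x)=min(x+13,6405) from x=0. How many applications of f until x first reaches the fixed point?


Step 1: x=0, cap=6405, increment=13
Step 2: x grows by 13 each step until capped at 6405; fixed point is x=6405
Step 3: iterations = ceil(6405/13) = 493

493


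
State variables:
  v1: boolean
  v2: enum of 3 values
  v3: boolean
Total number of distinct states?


State space = product of domain sizes of all variables.
Domain sizes:
  v1 (boolean): 2
  v2 (enum of 3 values): 3
  v3 (boolean): 2
Product = 2 * 3 * 2 = 12

12


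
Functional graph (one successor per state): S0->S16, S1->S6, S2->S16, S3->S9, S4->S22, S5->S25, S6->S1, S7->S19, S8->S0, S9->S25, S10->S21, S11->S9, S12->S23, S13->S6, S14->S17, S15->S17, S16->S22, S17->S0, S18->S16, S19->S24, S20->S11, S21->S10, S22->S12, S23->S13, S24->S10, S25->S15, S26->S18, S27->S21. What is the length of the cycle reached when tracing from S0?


Trace from S0 until a state repeats:
  S0 -> S16 -> S22 -> S12 -> S23 -> S13 -> S6 -> S1 -> S6
S6 first seen at step 6, revisited at step 8.
Cycle length = 8 - 6 = 2

2


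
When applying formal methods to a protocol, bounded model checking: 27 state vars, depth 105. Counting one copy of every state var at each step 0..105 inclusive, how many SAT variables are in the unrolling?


BMC unrolls to depth k, creating one copy of each state var for steps 0..k.
Step count = 105 + 1 = 106 (steps 0 through 105)
Vars per step = 27
Total = 27 * 106 = 2862

2862


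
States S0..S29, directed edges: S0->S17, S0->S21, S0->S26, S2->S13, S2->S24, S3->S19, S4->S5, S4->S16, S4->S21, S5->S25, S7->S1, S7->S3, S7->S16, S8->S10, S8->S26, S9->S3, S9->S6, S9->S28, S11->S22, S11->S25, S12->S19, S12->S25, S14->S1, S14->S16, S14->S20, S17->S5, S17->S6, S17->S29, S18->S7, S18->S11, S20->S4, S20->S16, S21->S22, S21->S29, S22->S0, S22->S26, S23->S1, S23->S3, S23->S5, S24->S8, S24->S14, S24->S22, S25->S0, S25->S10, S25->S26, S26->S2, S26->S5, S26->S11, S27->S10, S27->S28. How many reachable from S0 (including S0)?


BFS from S0:
  layer 0: {S0}
  layer 1: {S17, S21, S26}
  layer 2: {S2, S5, S6, S11, S22, S29}
  layer 3: {S13, S24, S25}
  layer 4: {S8, S10, S14}
  layer 5: {S1, S16, S20}
  layer 6: {S4}
Reachable set: {S0, S1, S2, S4, S5, S6, S8, S10, S11, S13, S14, S16, S17, S20, S21, S22, S24, S25, S26, S29}
Count = 20

20


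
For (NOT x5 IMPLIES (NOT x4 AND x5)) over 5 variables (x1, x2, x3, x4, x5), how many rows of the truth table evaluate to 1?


Formula: (NOT x5 IMPLIES (NOT x4 AND x5)) over 5 vars (32 rows)
Evaluate each row (x1, x2, x3, x4, x5 as bits, MSB first):
  row 0 [00000]: (NOT 0 IMPLIES (NOT 0 AND 0)) -> 0
  row 1 [00001]: (NOT 1 IMPLIES (NOT 0 AND 1)) -> 1
  row 2 [00010]: (NOT 0 IMPLIES (NOT 1 AND 0)) -> 0
  row 3 [00011]: (NOT 1 IMPLIES (NOT 1 AND 1)) -> 1
  row 4 [00100]: (NOT 0 IMPLIES (NOT 0 AND 0)) -> 0
  row 5 [00101]: (NOT 1 IMPLIES (NOT 0 AND 1)) -> 1
  row 6 [00110]: (NOT 0 IMPLIES (NOT 1 AND 0)) -> 0
  row 7 [00111]: (NOT 1 IMPLIES (NOT 1 AND 1)) -> 1
  row 8 [01000]: (NOT 0 IMPLIES (NOT 0 AND 0)) -> 0
  row 9 [01001]: (NOT 1 IMPLIES (NOT 0 AND 1)) -> 1
  row 10 [01010]: (NOT 0 IMPLIES (NOT 1 AND 0)) -> 0
  row 11 [01011]: (NOT 1 IMPLIES (NOT 1 AND 1)) -> 1
  row 12 [01100]: (NOT 0 IMPLIES (NOT 0 AND 0)) -> 0
  row 13 [01101]: (NOT 1 IMPLIES (NOT 0 AND 1)) -> 1
  row 14 [01110]: (NOT 0 IMPLIES (NOT 1 AND 0)) -> 0
  row 15 [01111]: (NOT 1 IMPLIES (NOT 1 AND 1)) -> 1
  row 16 [10000]: (NOT 0 IMPLIES (NOT 0 AND 0)) -> 0
  row 17 [10001]: (NOT 1 IMPLIES (NOT 0 AND 1)) -> 1
  row 18 [10010]: (NOT 0 IMPLIES (NOT 1 AND 0)) -> 0
  row 19 [10011]: (NOT 1 IMPLIES (NOT 1 AND 1)) -> 1
  row 20 [10100]: (NOT 0 IMPLIES (NOT 0 AND 0)) -> 0
  row 21 [10101]: (NOT 1 IMPLIES (NOT 0 AND 1)) -> 1
  row 22 [10110]: (NOT 0 IMPLIES (NOT 1 AND 0)) -> 0
  row 23 [10111]: (NOT 1 IMPLIES (NOT 1 AND 1)) -> 1
  row 24 [11000]: (NOT 0 IMPLIES (NOT 0 AND 0)) -> 0
  row 25 [11001]: (NOT 1 IMPLIES (NOT 0 AND 1)) -> 1
  row 26 [11010]: (NOT 0 IMPLIES (NOT 1 AND 0)) -> 0
  row 27 [11011]: (NOT 1 IMPLIES (NOT 1 AND 1)) -> 1
  row 28 [11100]: (NOT 0 IMPLIES (NOT 0 AND 0)) -> 0
  row 29 [11101]: (NOT 1 IMPLIES (NOT 0 AND 1)) -> 1
  row 30 [11110]: (NOT 0 IMPLIES (NOT 1 AND 0)) -> 0
  row 31 [11111]: (NOT 1 IMPLIES (NOT 1 AND 1)) -> 1
Full result column, 8 rows per line (x1,x2 fixed per line; x3,x4,x5 runs 000..111 left to right):
  rows 0-7 [x1,x2=00]: 01010101  (ones: 4)
  rows 8-15 [x1,x2=01]: 01010101  (ones: 4)
  rows 16-23 [x1,x2=10]: 01010101  (ones: 4)
  rows 24-31 [x1,x2=11]: 01010101  (ones: 4)
Count of 1-rows = 4+4+4+4 = 16

16


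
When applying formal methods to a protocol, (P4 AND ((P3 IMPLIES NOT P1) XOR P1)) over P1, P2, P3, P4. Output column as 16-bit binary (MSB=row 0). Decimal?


Formula: (P4 AND ((P3 IMPLIES NOT P1) XOR P1)) over P1, P2, P3, P4 (16 rows)
Evaluate each row (bits = P1,P2,P3,P4, MSB first):
  row 0 [0000]: (0 AND ((0 IMPLIES NOT 0) XOR 0)) -> 0
  row 1 [0001]: (1 AND ((0 IMPLIES NOT 0) XOR 0)) -> 1
  row 2 [0010]: (0 AND ((1 IMPLIES NOT 0) XOR 0)) -> 0
  row 3 [0011]: (1 AND ((1 IMPLIES NOT 0) XOR 0)) -> 1
  row 4 [0100]: (0 AND ((0 IMPLIES NOT 0) XOR 0)) -> 0
  row 5 [0101]: (1 AND ((0 IMPLIES NOT 0) XOR 0)) -> 1
  row 6 [0110]: (0 AND ((1 IMPLIES NOT 0) XOR 0)) -> 0
  row 7 [0111]: (1 AND ((1 IMPLIES NOT 0) XOR 0)) -> 1
  row 8 [1000]: (0 AND ((0 IMPLIES NOT 1) XOR 1)) -> 0
  row 9 [1001]: (1 AND ((0 IMPLIES NOT 1) XOR 1)) -> 0
  row 10 [1010]: (0 AND ((1 IMPLIES NOT 1) XOR 1)) -> 0
  row 11 [1011]: (1 AND ((1 IMPLIES NOT 1) XOR 1)) -> 1
  row 12 [1100]: (0 AND ((0 IMPLIES NOT 1) XOR 1)) -> 0
  row 13 [1101]: (1 AND ((0 IMPLIES NOT 1) XOR 1)) -> 0
  row 14 [1110]: (0 AND ((1 IMPLIES NOT 1) XOR 1)) -> 0
  row 15 [1111]: (1 AND ((1 IMPLIES NOT 1) XOR 1)) -> 1
Full result column, 4 rows per line (P1,P2 fixed per line; P3,P4 runs 00..11 left to right):
  rows 0-3 [P1,P2=00]: 0101  = hex 5
  rows 4-7 [P1,P2=01]: 0101  = hex 5
  rows 8-11 [P1,P2=10]: 0001  = hex 1
  rows 12-15 [P1,P2=11]: 0001  = hex 1
Output column (row 0 .. row 15) = 0101010100010001
Output column grouped in 4s = 0101 0101 0001 0001 = 0x5511
Convert to decimal digit by digit (value = value*16 + digit):
  5 -> 5
  5*16 + 5 = 85
  85*16 + 1 = 1361
  1361*16 + 1 = 21777
Decimal = 21777

21777


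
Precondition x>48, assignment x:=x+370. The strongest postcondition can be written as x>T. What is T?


Formula: sp(P, x:=E) = exists old_x. (x = E[old_x/x]) AND P[old_x/x] (old_x is the value of x before the assignment; eliminate old_x by solving x = E[old_x/x] for old_x)
Step 1: Precondition P: x>48, i.e. old_x > 48
Step 2: Assignment gives x = old_x + 370, so old_x = x - 370
Step 3: Substitute into P: x - 370 > 48
Step 4: Simplify: x > 48+370 = 418

418


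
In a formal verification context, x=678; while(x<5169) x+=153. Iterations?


Step 1: x goes from 678 toward 5169 by 153; the body runs while x<5169, so iterations = ceil((bound-start)/step)
Step 2: Distance=4491
Step 3: ceil(4491/153)=30

30


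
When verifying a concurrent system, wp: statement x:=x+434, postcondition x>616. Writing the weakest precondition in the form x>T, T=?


Formula: wp(x:=E, P) = P[E/x] (substitute E for x in postcondition)
Step 1: Postcondition: x>616
Step 2: Substitute x+434 for x: x+434>616
Step 3: Solve for x: x > 616-434 = 182

182


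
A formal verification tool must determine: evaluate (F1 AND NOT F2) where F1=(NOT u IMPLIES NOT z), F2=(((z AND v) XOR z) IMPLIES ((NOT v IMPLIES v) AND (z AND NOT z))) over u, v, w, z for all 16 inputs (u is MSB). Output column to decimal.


F1 = (NOT u IMPLIES NOT z)
F2 = (((z AND v) XOR z) IMPLIES ((NOT v IMPLIES v) AND (z AND NOT z)))
Counterexample to F1=>F2 is where F1=1 and F2=0.
Evaluate each row (bits = u,v,w,z, MSB first):
  row 0 [0000]: F1=1 F2=1 -> F1&~F2 -> 0
  row 1 [0001]: F1=0 F2=0 -> F1&~F2 -> 0
  row 2 [0010]: F1=1 F2=1 -> F1&~F2 -> 0
  row 3 [0011]: F1=0 F2=0 -> F1&~F2 -> 0
  row 4 [0100]: F1=1 F2=1 -> F1&~F2 -> 0
  row 5 [0101]: F1=0 F2=1 -> F1&~F2 -> 0
  row 6 [0110]: F1=1 F2=1 -> F1&~F2 -> 0
  row 7 [0111]: F1=0 F2=1 -> F1&~F2 -> 0
  row 8 [1000]: F1=1 F2=1 -> F1&~F2 -> 0
  row 9 [1001]: F1=1 F2=0 -> F1&~F2 -> 1
  row 10 [1010]: F1=1 F2=1 -> F1&~F2 -> 0
  row 11 [1011]: F1=1 F2=0 -> F1&~F2 -> 1
  row 12 [1100]: F1=1 F2=1 -> F1&~F2 -> 0
  row 13 [1101]: F1=1 F2=1 -> F1&~F2 -> 0
  row 14 [1110]: F1=1 F2=1 -> F1&~F2 -> 0
  row 15 [1111]: F1=1 F2=1 -> F1&~F2 -> 0
Full result column, 4 rows per line (u,v fixed per line; w,z runs 00..11 left to right):
  rows 0-3 [u,v=00]: 0000  = hex 0
  rows 4-7 [u,v=01]: 0000  = hex 0
  rows 8-11 [u,v=10]: 0101  = hex 5
  rows 12-15 [u,v=11]: 0000  = hex 0
Counterexample vector (row 0 .. row 15) = 0000000001010000
Output column grouped in 4s = 0000 0000 0101 0000 = 0x0050
Convert to decimal digit by digit (value = value*16 + digit):
  0 -> 0
  0*16 + 0 = 0
  0*16 + 5 = 5
  5*16 + 0 = 80
Decimal = 80

80


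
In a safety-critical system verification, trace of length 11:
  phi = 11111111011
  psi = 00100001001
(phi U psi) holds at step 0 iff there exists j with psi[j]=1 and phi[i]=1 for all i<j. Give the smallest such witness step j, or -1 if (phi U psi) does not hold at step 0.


(phi U psi) at 0: need smallest j with psi[j]=1 and phi[i]=1 for all i in [0,j).
Scan from step 0:
  step 0: phi=1, psi=0 -> continue
  step 1: phi=1, psi=0 -> continue
  step 2: psi=1 and phi held for [0,2) -> witness found
Witness step = 2

2


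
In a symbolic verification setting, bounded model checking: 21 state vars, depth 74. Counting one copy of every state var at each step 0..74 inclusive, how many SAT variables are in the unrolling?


BMC unrolls to depth k, creating one copy of each state var for steps 0..k.
Step count = 74 + 1 = 75 (steps 0 through 74)
Vars per step = 21
Total = 21 * 75 = 1575

1575


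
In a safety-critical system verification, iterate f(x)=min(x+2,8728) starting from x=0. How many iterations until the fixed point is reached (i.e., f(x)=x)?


Step 1: x=0, cap=8728, increment=2
Step 2: x grows by 2 each step until capped at 8728; fixed point is x=8728
Step 3: iterations = ceil(8728/2) = 4364

4364


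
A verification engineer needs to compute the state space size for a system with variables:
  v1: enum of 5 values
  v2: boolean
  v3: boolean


State space = product of domain sizes of all variables.
Domain sizes:
  v1 (enum of 5 values): 5
  v2 (boolean): 2
  v3 (boolean): 2
Product = 5 * 2 * 2 = 20

20


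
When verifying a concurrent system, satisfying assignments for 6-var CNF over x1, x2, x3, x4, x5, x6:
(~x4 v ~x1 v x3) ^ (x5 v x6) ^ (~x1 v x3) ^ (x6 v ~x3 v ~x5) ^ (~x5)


CNF with 5 clauses over 6 vars (64 assignments).
An assignment satisfies CNF iff every clause has >=1 true literal.
Check each row (bits = x1,x2,x3,x4,x5,x6; clause T/F shown):
  row 0 [000000]: clauses=TFTTT -> 0
  row 1 [000001]: clauses=TTTTT -> 1
  row 2 [000010]: clauses=TTTTF -> 0
  row 3 [000011]: clauses=TTTTF -> 0
  row 4 [000100]: clauses=TFTTT -> 0
  (every remaining row is evaluated the same way; all 64 results are listed next)
Full result column, 8 rows per line (x1,x2,x3 fixed per line; x4,x5,x6 runs 000..111 left to right):
  rows 0-7 [x1,x2,x3=000]: 01000100  (ones: 2)
  rows 8-15 [x1,x2,x3=001]: 01000100  (ones: 2)
  rows 16-23 [x1,x2,x3=010]: 01000100  (ones: 2)
  rows 24-31 [x1,x2,x3=011]: 01000100  (ones: 2)
  rows 32-39 [x1,x2,x3=100]: 00000000  (ones: 0)
  rows 40-47 [x1,x2,x3=101]: 01000100  (ones: 2)
  rows 48-55 [x1,x2,x3=110]: 00000000  (ones: 0)
  rows 56-63 [x1,x2,x3=111]: 01000100  (ones: 2)
Satisfying assignments = 2+2+2+2+0+2+0+2 = 12

12


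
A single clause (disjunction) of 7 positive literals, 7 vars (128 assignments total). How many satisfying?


Step 1: Total=2^7=128
Step 2: Unsat when all 7 false: 2^0=1
Step 3: Sat=128-1=127

127


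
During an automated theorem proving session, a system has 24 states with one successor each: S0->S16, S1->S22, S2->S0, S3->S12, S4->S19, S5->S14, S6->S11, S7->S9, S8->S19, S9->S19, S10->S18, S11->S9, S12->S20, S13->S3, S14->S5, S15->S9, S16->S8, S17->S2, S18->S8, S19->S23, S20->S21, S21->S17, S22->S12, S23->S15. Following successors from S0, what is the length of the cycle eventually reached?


Trace from S0 until a state repeats:
  S0 -> S16 -> S8 -> S19 -> S23 -> S15 -> S9 -> S19
S19 first seen at step 3, revisited at step 7.
Cycle length = 7 - 3 = 4

4


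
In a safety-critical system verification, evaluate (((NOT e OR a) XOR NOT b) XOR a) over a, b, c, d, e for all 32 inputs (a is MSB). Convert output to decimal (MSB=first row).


Formula: (((NOT e OR a) XOR NOT b) XOR a) over a, b, c, d, e (32 rows)
Evaluate each row (bits = a,b,c,d,e, MSB first):
  row 0 [00000]: (((NOT 0 OR 0) XOR NOT 0) XOR 0) -> 0
  row 1 [00001]: (((NOT 1 OR 0) XOR NOT 0) XOR 0) -> 1
  row 2 [00010]: (((NOT 0 OR 0) XOR NOT 0) XOR 0) -> 0
  row 3 [00011]: (((NOT 1 OR 0) XOR NOT 0) XOR 0) -> 1
  row 4 [00100]: (((NOT 0 OR 0) XOR NOT 0) XOR 0) -> 0
  row 5 [00101]: (((NOT 1 OR 0) XOR NOT 0) XOR 0) -> 1
  row 6 [00110]: (((NOT 0 OR 0) XOR NOT 0) XOR 0) -> 0
  row 7 [00111]: (((NOT 1 OR 0) XOR NOT 0) XOR 0) -> 1
  row 8 [01000]: (((NOT 0 OR 0) XOR NOT 1) XOR 0) -> 1
  row 9 [01001]: (((NOT 1 OR 0) XOR NOT 1) XOR 0) -> 0
  row 10 [01010]: (((NOT 0 OR 0) XOR NOT 1) XOR 0) -> 1
  row 11 [01011]: (((NOT 1 OR 0) XOR NOT 1) XOR 0) -> 0
  row 12 [01100]: (((NOT 0 OR 0) XOR NOT 1) XOR 0) -> 1
  row 13 [01101]: (((NOT 1 OR 0) XOR NOT 1) XOR 0) -> 0
  row 14 [01110]: (((NOT 0 OR 0) XOR NOT 1) XOR 0) -> 1
  row 15 [01111]: (((NOT 1 OR 0) XOR NOT 1) XOR 0) -> 0
  row 16 [10000]: (((NOT 0 OR 1) XOR NOT 0) XOR 1) -> 1
  row 17 [10001]: (((NOT 1 OR 1) XOR NOT 0) XOR 1) -> 1
  row 18 [10010]: (((NOT 0 OR 1) XOR NOT 0) XOR 1) -> 1
  row 19 [10011]: (((NOT 1 OR 1) XOR NOT 0) XOR 1) -> 1
  row 20 [10100]: (((NOT 0 OR 1) XOR NOT 0) XOR 1) -> 1
  row 21 [10101]: (((NOT 1 OR 1) XOR NOT 0) XOR 1) -> 1
  row 22 [10110]: (((NOT 0 OR 1) XOR NOT 0) XOR 1) -> 1
  row 23 [10111]: (((NOT 1 OR 1) XOR NOT 0) XOR 1) -> 1
  row 24 [11000]: (((NOT 0 OR 1) XOR NOT 1) XOR 1) -> 0
  row 25 [11001]: (((NOT 1 OR 1) XOR NOT 1) XOR 1) -> 0
  row 26 [11010]: (((NOT 0 OR 1) XOR NOT 1) XOR 1) -> 0
  row 27 [11011]: (((NOT 1 OR 1) XOR NOT 1) XOR 1) -> 0
  row 28 [11100]: (((NOT 0 OR 1) XOR NOT 1) XOR 1) -> 0
  row 29 [11101]: (((NOT 1 OR 1) XOR NOT 1) XOR 1) -> 0
  row 30 [11110]: (((NOT 0 OR 1) XOR NOT 1) XOR 1) -> 0
  row 31 [11111]: (((NOT 1 OR 1) XOR NOT 1) XOR 1) -> 0
Full result column, 4 rows per line (a,b,c fixed per line; d,e runs 00..11 left to right):
  rows 0-3 [a,b,c=000]: 0101  = hex 5
  rows 4-7 [a,b,c=001]: 0101  = hex 5
  rows 8-11 [a,b,c=010]: 1010  = hex A
  rows 12-15 [a,b,c=011]: 1010  = hex A
  rows 16-19 [a,b,c=100]: 1111  = hex F
  rows 20-23 [a,b,c=101]: 1111  = hex F
  rows 24-27 [a,b,c=110]: 0000  = hex 0
  rows 28-31 [a,b,c=111]: 0000  = hex 0
Output column (row 0 .. row 31) = 01010101101010101111111100000000
Output column grouped in 4s = 0101 0101 1010 1010 1111 1111 0000 0000 = 0x55AAFF00
Convert to decimal digit by digit (value = value*16 + digit):
  5 -> 5
  5*16 + 5 = 85
  85*16 + 10 (A) = 1370
  1370*16 + 10 (A) = 21930
  21930*16 + 15 (F) = 350895
  350895*16 + 15 (F) = 5614335
  5614335*16 + 0 = 89829360
  89829360*16 + 0 = 1437269760
Decimal = 1437269760

1437269760


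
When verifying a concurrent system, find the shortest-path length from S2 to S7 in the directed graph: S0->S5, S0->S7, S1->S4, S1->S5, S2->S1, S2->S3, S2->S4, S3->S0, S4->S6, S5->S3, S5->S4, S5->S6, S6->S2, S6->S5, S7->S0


BFS layer-by-layer from S2:
  dist 0: {S2}
  dist 1: {S1, S3, S4}
  dist 2: {S0, S5, S6}
  dist 3: {S7}
  -> S7 reached at distance 3
Shortest path length = 3

3


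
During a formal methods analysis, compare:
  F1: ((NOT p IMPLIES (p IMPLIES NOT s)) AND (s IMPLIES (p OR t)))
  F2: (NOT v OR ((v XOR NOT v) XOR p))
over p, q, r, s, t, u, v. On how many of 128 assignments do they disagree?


F1 = ((NOT p IMPLIES (p IMPLIES NOT s)) AND (s IMPLIES (p OR t)))
F2 = (NOT v OR ((v XOR NOT v) XOR p))
Evaluate both on each of 128 rows (bits = p,q,r,s,t,u,v):
  row 0 [0000000]: F1=1 F2=1 -> 0
  row 1 [0000001]: F1=1 F2=1 -> 0
  row 2 [0000010]: F1=1 F2=1 -> 0
  row 3 [0000011]: F1=1 F2=1 -> 0
  row 4 [0000100]: F1=1 F2=1 -> 0
  (every remaining row is evaluated the same way; all 128 results are listed next)
Full result column, 8 rows per line (p,q,r,s fixed per line; t,u,v runs 000..111 left to right):
  rows 0-7 [p,q,r,s=0000]: 00000000  (ones: 0)
  rows 8-15 [p,q,r,s=0001]: 11110000  (ones: 4)
  rows 16-23 [p,q,r,s=0010]: 00000000  (ones: 0)
  rows 24-31 [p,q,r,s=0011]: 11110000  (ones: 4)
  rows 32-39 [p,q,r,s=0100]: 00000000  (ones: 0)
  rows 40-47 [p,q,r,s=0101]: 11110000  (ones: 4)
  rows 48-55 [p,q,r,s=0110]: 00000000  (ones: 0)
  rows 56-63 [p,q,r,s=0111]: 11110000  (ones: 4)
  rows 64-71 [p,q,r,s=1000]: 01010101  (ones: 4)
  rows 72-79 [p,q,r,s=1001]: 01010101  (ones: 4)
  rows 80-87 [p,q,r,s=1010]: 01010101  (ones: 4)
  rows 88-95 [p,q,r,s=1011]: 01010101  (ones: 4)
  rows 96-103 [p,q,r,s=1100]: 01010101  (ones: 4)
  rows 104-111 [p,q,r,s=1101]: 01010101  (ones: 4)
  rows 112-119 [p,q,r,s=1110]: 01010101  (ones: 4)
  rows 120-127 [p,q,r,s=1111]: 01010101  (ones: 4)
Disagreements = 0+4+0+4+0+4+0+4+4+4+4+4+4+4+4+4 = 48

48


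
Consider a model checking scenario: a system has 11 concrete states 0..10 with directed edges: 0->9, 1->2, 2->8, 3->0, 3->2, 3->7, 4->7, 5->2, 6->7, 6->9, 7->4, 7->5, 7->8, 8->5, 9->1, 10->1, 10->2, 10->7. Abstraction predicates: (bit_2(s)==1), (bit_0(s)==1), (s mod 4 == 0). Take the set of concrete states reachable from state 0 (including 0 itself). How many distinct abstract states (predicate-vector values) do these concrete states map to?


BFS from 0:
Concrete reachable: {0, 1, 2, 5, 8, 9}
Abstract via predicates (bit_2(s)==1), (bit_0(s)==1), (s mod 4 == 0):
  (0,0,0) <- {2}
  (0,0,1) <- {0, 8}
  (0,1,0) <- {1, 9}
  (1,1,0) <- {5}
Distinct abstract states = 4

4


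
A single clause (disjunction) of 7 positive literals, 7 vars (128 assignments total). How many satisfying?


Step 1: Total=2^7=128
Step 2: Unsat when all 7 false: 2^0=1
Step 3: Sat=128-1=127

127


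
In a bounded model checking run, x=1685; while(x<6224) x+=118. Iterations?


Step 1: x goes from 1685 toward 6224 by 118; the body runs while x<6224, so iterations = ceil((bound-start)/step)
Step 2: Distance=4539
Step 3: ceil(4539/118)=39

39


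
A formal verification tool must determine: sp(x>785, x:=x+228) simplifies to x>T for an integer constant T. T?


Formula: sp(P, x:=E) = exists old_x. (x = E[old_x/x]) AND P[old_x/x] (old_x is the value of x before the assignment; eliminate old_x by solving x = E[old_x/x] for old_x)
Step 1: Precondition P: x>785, i.e. old_x > 785
Step 2: Assignment gives x = old_x + 228, so old_x = x - 228
Step 3: Substitute into P: x - 228 > 785
Step 4: Simplify: x > 785+228 = 1013

1013


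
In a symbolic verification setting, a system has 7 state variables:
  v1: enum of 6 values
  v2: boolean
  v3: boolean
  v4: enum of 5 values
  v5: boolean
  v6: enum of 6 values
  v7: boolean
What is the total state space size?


State space = product of domain sizes of all variables.
Domain sizes:
  v1 (enum of 6 values): 6
  v2 (boolean): 2
  v3 (boolean): 2
  v4 (enum of 5 values): 5
  v5 (boolean): 2
  v6 (enum of 6 values): 6
  v7 (boolean): 2
Product = 6 * 2 * 2 * 5 * 2 * 6 * 2 = 2880

2880


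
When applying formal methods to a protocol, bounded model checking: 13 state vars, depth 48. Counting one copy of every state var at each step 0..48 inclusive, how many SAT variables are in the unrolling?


BMC unrolls to depth k, creating one copy of each state var for steps 0..k.
Step count = 48 + 1 = 49 (steps 0 through 48)
Vars per step = 13
Total = 13 * 49 = 637

637


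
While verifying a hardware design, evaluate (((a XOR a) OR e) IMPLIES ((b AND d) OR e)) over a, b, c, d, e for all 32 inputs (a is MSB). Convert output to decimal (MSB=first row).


Formula: (((a XOR a) OR e) IMPLIES ((b AND d) OR e)) over a, b, c, d, e (32 rows)
Evaluate each row (bits = a,b,c,d,e, MSB first):
  row 0 [00000]: (((0 XOR 0) OR 0) IMPLIES ((0 AND 0) OR 0)) -> 1
  row 1 [00001]: (((0 XOR 0) OR 1) IMPLIES ((0 AND 0) OR 1)) -> 1
  row 2 [00010]: (((0 XOR 0) OR 0) IMPLIES ((0 AND 1) OR 0)) -> 1
  row 3 [00011]: (((0 XOR 0) OR 1) IMPLIES ((0 AND 1) OR 1)) -> 1
  row 4 [00100]: (((0 XOR 0) OR 0) IMPLIES ((0 AND 0) OR 0)) -> 1
  row 5 [00101]: (((0 XOR 0) OR 1) IMPLIES ((0 AND 0) OR 1)) -> 1
  row 6 [00110]: (((0 XOR 0) OR 0) IMPLIES ((0 AND 1) OR 0)) -> 1
  row 7 [00111]: (((0 XOR 0) OR 1) IMPLIES ((0 AND 1) OR 1)) -> 1
  row 8 [01000]: (((0 XOR 0) OR 0) IMPLIES ((1 AND 0) OR 0)) -> 1
  row 9 [01001]: (((0 XOR 0) OR 1) IMPLIES ((1 AND 0) OR 1)) -> 1
  row 10 [01010]: (((0 XOR 0) OR 0) IMPLIES ((1 AND 1) OR 0)) -> 1
  row 11 [01011]: (((0 XOR 0) OR 1) IMPLIES ((1 AND 1) OR 1)) -> 1
  row 12 [01100]: (((0 XOR 0) OR 0) IMPLIES ((1 AND 0) OR 0)) -> 1
  row 13 [01101]: (((0 XOR 0) OR 1) IMPLIES ((1 AND 0) OR 1)) -> 1
  row 14 [01110]: (((0 XOR 0) OR 0) IMPLIES ((1 AND 1) OR 0)) -> 1
  row 15 [01111]: (((0 XOR 0) OR 1) IMPLIES ((1 AND 1) OR 1)) -> 1
  row 16 [10000]: (((1 XOR 1) OR 0) IMPLIES ((0 AND 0) OR 0)) -> 1
  row 17 [10001]: (((1 XOR 1) OR 1) IMPLIES ((0 AND 0) OR 1)) -> 1
  row 18 [10010]: (((1 XOR 1) OR 0) IMPLIES ((0 AND 1) OR 0)) -> 1
  row 19 [10011]: (((1 XOR 1) OR 1) IMPLIES ((0 AND 1) OR 1)) -> 1
  row 20 [10100]: (((1 XOR 1) OR 0) IMPLIES ((0 AND 0) OR 0)) -> 1
  row 21 [10101]: (((1 XOR 1) OR 1) IMPLIES ((0 AND 0) OR 1)) -> 1
  row 22 [10110]: (((1 XOR 1) OR 0) IMPLIES ((0 AND 1) OR 0)) -> 1
  row 23 [10111]: (((1 XOR 1) OR 1) IMPLIES ((0 AND 1) OR 1)) -> 1
  row 24 [11000]: (((1 XOR 1) OR 0) IMPLIES ((1 AND 0) OR 0)) -> 1
  row 25 [11001]: (((1 XOR 1) OR 1) IMPLIES ((1 AND 0) OR 1)) -> 1
  row 26 [11010]: (((1 XOR 1) OR 0) IMPLIES ((1 AND 1) OR 0)) -> 1
  row 27 [11011]: (((1 XOR 1) OR 1) IMPLIES ((1 AND 1) OR 1)) -> 1
  row 28 [11100]: (((1 XOR 1) OR 0) IMPLIES ((1 AND 0) OR 0)) -> 1
  row 29 [11101]: (((1 XOR 1) OR 1) IMPLIES ((1 AND 0) OR 1)) -> 1
  row 30 [11110]: (((1 XOR 1) OR 0) IMPLIES ((1 AND 1) OR 0)) -> 1
  row 31 [11111]: (((1 XOR 1) OR 1) IMPLIES ((1 AND 1) OR 1)) -> 1
Full result column, 4 rows per line (a,b,c fixed per line; d,e runs 00..11 left to right):
  rows 0-3 [a,b,c=000]: 1111  = hex F
  rows 4-7 [a,b,c=001]: 1111  = hex F
  rows 8-11 [a,b,c=010]: 1111  = hex F
  rows 12-15 [a,b,c=011]: 1111  = hex F
  rows 16-19 [a,b,c=100]: 1111  = hex F
  rows 20-23 [a,b,c=101]: 1111  = hex F
  rows 24-27 [a,b,c=110]: 1111  = hex F
  rows 28-31 [a,b,c=111]: 1111  = hex F
Output column (row 0 .. row 31) = 11111111111111111111111111111111
Output column grouped in 4s = 1111 1111 1111 1111 1111 1111 1111 1111 = 0xFFFFFFFF
Convert to decimal digit by digit (value = value*16 + digit):
  F -> 15
  15*16 + 15 (F) = 255
  255*16 + 15 (F) = 4095
  4095*16 + 15 (F) = 65535
  65535*16 + 15 (F) = 1048575
  1048575*16 + 15 (F) = 16777215
  16777215*16 + 15 (F) = 268435455
  268435455*16 + 15 (F) = 4294967295
Decimal = 4294967295

4294967295


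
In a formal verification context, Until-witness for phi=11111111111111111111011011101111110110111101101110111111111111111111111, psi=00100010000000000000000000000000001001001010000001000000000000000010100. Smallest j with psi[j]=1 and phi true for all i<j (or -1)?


(phi U psi) at 0: need smallest j with psi[j]=1 and phi[i]=1 for all i in [0,j).
Scan from step 0:
  step 0: phi=1, psi=0 -> continue
  step 1: phi=1, psi=0 -> continue
  step 2: psi=1 and phi held for [0,2) -> witness found
Witness step = 2

2


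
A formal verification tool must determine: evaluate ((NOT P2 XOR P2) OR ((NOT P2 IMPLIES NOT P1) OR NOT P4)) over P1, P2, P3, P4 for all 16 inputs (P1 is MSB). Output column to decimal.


Formula: ((NOT P2 XOR P2) OR ((NOT P2 IMPLIES NOT P1) OR NOT P4)) over P1, P2, P3, P4 (16 rows)
Evaluate each row (bits = P1,P2,P3,P4, MSB first):
  row 0 [0000]: ((NOT 0 XOR 0) OR ((NOT 0 IMPLIES NOT 0) OR NOT 0)) -> 1
  row 1 [0001]: ((NOT 0 XOR 0) OR ((NOT 0 IMPLIES NOT 0) OR NOT 1)) -> 1
  row 2 [0010]: ((NOT 0 XOR 0) OR ((NOT 0 IMPLIES NOT 0) OR NOT 0)) -> 1
  row 3 [0011]: ((NOT 0 XOR 0) OR ((NOT 0 IMPLIES NOT 0) OR NOT 1)) -> 1
  row 4 [0100]: ((NOT 1 XOR 1) OR ((NOT 1 IMPLIES NOT 0) OR NOT 0)) -> 1
  row 5 [0101]: ((NOT 1 XOR 1) OR ((NOT 1 IMPLIES NOT 0) OR NOT 1)) -> 1
  row 6 [0110]: ((NOT 1 XOR 1) OR ((NOT 1 IMPLIES NOT 0) OR NOT 0)) -> 1
  row 7 [0111]: ((NOT 1 XOR 1) OR ((NOT 1 IMPLIES NOT 0) OR NOT 1)) -> 1
  row 8 [1000]: ((NOT 0 XOR 0) OR ((NOT 0 IMPLIES NOT 1) OR NOT 0)) -> 1
  row 9 [1001]: ((NOT 0 XOR 0) OR ((NOT 0 IMPLIES NOT 1) OR NOT 1)) -> 1
  row 10 [1010]: ((NOT 0 XOR 0) OR ((NOT 0 IMPLIES NOT 1) OR NOT 0)) -> 1
  row 11 [1011]: ((NOT 0 XOR 0) OR ((NOT 0 IMPLIES NOT 1) OR NOT 1)) -> 1
  row 12 [1100]: ((NOT 1 XOR 1) OR ((NOT 1 IMPLIES NOT 1) OR NOT 0)) -> 1
  row 13 [1101]: ((NOT 1 XOR 1) OR ((NOT 1 IMPLIES NOT 1) OR NOT 1)) -> 1
  row 14 [1110]: ((NOT 1 XOR 1) OR ((NOT 1 IMPLIES NOT 1) OR NOT 0)) -> 1
  row 15 [1111]: ((NOT 1 XOR 1) OR ((NOT 1 IMPLIES NOT 1) OR NOT 1)) -> 1
Full result column, 4 rows per line (P1,P2 fixed per line; P3,P4 runs 00..11 left to right):
  rows 0-3 [P1,P2=00]: 1111  = hex F
  rows 4-7 [P1,P2=01]: 1111  = hex F
  rows 8-11 [P1,P2=10]: 1111  = hex F
  rows 12-15 [P1,P2=11]: 1111  = hex F
Output column (row 0 .. row 15) = 1111111111111111
Output column grouped in 4s = 1111 1111 1111 1111 = 0xFFFF
Convert to decimal digit by digit (value = value*16 + digit):
  F -> 15
  15*16 + 15 (F) = 255
  255*16 + 15 (F) = 4095
  4095*16 + 15 (F) = 65535
Decimal = 65535

65535


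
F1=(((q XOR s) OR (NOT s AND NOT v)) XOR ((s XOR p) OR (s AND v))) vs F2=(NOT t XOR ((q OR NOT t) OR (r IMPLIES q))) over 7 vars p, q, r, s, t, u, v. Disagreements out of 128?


F1 = (((q XOR s) OR (NOT s AND NOT v)) XOR ((s XOR p) OR (s AND v)))
F2 = (NOT t XOR ((q OR NOT t) OR (r IMPLIES q)))
Evaluate both on each of 128 rows (bits = p,q,r,s,t,u,v):
  row 0 [0000000]: F1=1 F2=0 (differ) -> 1
  row 1 [0000001]: F1=0 F2=0 -> 0
  row 2 [0000010]: F1=1 F2=0 (differ) -> 1
  row 3 [0000011]: F1=0 F2=0 -> 0
  row 4 [0000100]: F1=1 F2=1 -> 0
  (every remaining row is evaluated the same way; all 128 results are listed next)
Full result column, 8 rows per line (p,q,r,s fixed per line; t,u,v runs 000..111 left to right):
  rows 0-7 [p,q,r,s=0000]: 10100101  (ones: 4)
  rows 8-15 [p,q,r,s=0001]: 00001111  (ones: 4)
  rows 16-23 [p,q,r,s=0010]: 10101010  (ones: 4)
  rows 24-31 [p,q,r,s=0011]: 00000000  (ones: 0)
  rows 32-39 [p,q,r,s=0100]: 11110000  (ones: 4)
  rows 40-47 [p,q,r,s=0101]: 11110000  (ones: 4)
  rows 48-55 [p,q,r,s=0110]: 11110000  (ones: 4)
  rows 56-63 [p,q,r,s=0111]: 11110000  (ones: 4)
  rows 64-71 [p,q,r,s=1000]: 01011010  (ones: 4)
  rows 72-79 [p,q,r,s=1001]: 10100101  (ones: 4)
  rows 80-87 [p,q,r,s=1010]: 01010101  (ones: 4)
  rows 88-95 [p,q,r,s=1011]: 10101010  (ones: 4)
  rows 96-103 [p,q,r,s=1100]: 00001111  (ones: 4)
  rows 104-111 [p,q,r,s=1101]: 01011010  (ones: 4)
  rows 112-119 [p,q,r,s=1110]: 00001111  (ones: 4)
  rows 120-127 [p,q,r,s=1111]: 01011010  (ones: 4)
Disagreements = 4+4+4+0+4+4+4+4+4+4+4+4+4+4+4+4 = 60

60


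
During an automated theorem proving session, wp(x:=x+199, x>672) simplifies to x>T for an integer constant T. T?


Formula: wp(x:=E, P) = P[E/x] (substitute E for x in postcondition)
Step 1: Postcondition: x>672
Step 2: Substitute x+199 for x: x+199>672
Step 3: Solve for x: x > 672-199 = 473

473


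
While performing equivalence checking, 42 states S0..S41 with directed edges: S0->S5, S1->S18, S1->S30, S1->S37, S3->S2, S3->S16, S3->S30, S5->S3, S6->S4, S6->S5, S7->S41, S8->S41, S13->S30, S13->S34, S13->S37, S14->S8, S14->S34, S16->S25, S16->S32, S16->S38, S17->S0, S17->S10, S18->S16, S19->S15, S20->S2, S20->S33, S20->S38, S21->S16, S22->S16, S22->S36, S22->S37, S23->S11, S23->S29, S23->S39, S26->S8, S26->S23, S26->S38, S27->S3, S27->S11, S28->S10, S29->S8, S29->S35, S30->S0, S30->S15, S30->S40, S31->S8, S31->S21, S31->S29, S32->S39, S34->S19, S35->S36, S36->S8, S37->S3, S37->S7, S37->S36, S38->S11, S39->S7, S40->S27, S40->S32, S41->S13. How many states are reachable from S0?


BFS from S0:
  layer 0: {S0}
  layer 1: {S5}
  layer 2: {S3}
  layer 3: {S2, S16, S30}
  layer 4: {S15, S25, S32, S38, S40}
  layer 5: {S11, S27, S39}
  layer 6: {S7}
  layer 7: {S41}
  layer 8: {S13}
  layer 9: {S34, S37}
  layer 10: {S19, S36}
  layer 11: {S8}
Reachable set: {S0, S2, S3, S5, S7, S8, S11, S13, S15, S16, S19, S25, S27, S30, S32, S34, S36, S37, S38, S39, S40, S41}
Count = 22

22


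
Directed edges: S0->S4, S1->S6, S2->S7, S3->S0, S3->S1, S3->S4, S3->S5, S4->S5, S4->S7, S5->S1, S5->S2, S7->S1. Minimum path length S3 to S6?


BFS layer-by-layer from S3:
  dist 0: {S3}
  dist 1: {S0, S1, S4, S5}
  dist 2: {S2, S6, S7}
  -> S6 reached at distance 2
Shortest path length = 2

2


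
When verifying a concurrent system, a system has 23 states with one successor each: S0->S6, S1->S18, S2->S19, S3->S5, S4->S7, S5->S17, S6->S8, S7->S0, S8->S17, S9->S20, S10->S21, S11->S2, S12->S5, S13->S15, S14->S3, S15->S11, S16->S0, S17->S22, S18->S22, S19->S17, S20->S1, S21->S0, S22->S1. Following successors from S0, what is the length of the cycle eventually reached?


Trace from S0 until a state repeats:
  S0 -> S6 -> S8 -> S17 -> S22 -> S1 -> S18 -> S22
S22 first seen at step 4, revisited at step 7.
Cycle length = 7 - 4 = 3

3


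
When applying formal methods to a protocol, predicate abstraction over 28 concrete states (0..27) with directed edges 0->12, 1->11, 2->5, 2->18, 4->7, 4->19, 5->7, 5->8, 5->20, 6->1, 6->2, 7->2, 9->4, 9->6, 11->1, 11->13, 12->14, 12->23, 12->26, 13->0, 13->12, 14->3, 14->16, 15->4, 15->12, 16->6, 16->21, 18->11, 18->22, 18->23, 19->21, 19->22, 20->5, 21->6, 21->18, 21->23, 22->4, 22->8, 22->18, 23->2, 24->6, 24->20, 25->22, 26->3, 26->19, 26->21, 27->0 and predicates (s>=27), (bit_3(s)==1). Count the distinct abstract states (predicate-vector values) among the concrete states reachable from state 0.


BFS from 0:
Concrete reachable: {0, 1, 2, 3, 4, 5, 6, 7, 8, 11, 12, 13, 14, 16, 18, 19, 20, 21, 22, 23, 26}
Abstract via predicates (s>=27), (bit_3(s)==1):
  (0,0) <- {0, 1, 2, 3, 4, 5, 6, 7, 16, 18, 19, 20, 21, 22, 23}
  (0,1) <- {8, 11, 12, 13, 14, 26}
Distinct abstract states = 2

2


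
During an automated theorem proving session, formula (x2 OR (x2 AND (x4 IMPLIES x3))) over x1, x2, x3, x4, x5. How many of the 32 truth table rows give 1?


Formula: (x2 OR (x2 AND (x4 IMPLIES x3))) over 5 vars (32 rows)
Evaluate each row (x1, x2, x3, x4, x5 as bits, MSB first):
  row 0 [00000]: (0 OR (0 AND (0 IMPLIES 0))) -> 0
  row 1 [00001]: (0 OR (0 AND (0 IMPLIES 0))) -> 0
  row 2 [00010]: (0 OR (0 AND (1 IMPLIES 0))) -> 0
  row 3 [00011]: (0 OR (0 AND (1 IMPLIES 0))) -> 0
  row 4 [00100]: (0 OR (0 AND (0 IMPLIES 1))) -> 0
  row 5 [00101]: (0 OR (0 AND (0 IMPLIES 1))) -> 0
  row 6 [00110]: (0 OR (0 AND (1 IMPLIES 1))) -> 0
  row 7 [00111]: (0 OR (0 AND (1 IMPLIES 1))) -> 0
  row 8 [01000]: (1 OR (1 AND (0 IMPLIES 0))) -> 1
  row 9 [01001]: (1 OR (1 AND (0 IMPLIES 0))) -> 1
  row 10 [01010]: (1 OR (1 AND (1 IMPLIES 0))) -> 1
  row 11 [01011]: (1 OR (1 AND (1 IMPLIES 0))) -> 1
  row 12 [01100]: (1 OR (1 AND (0 IMPLIES 1))) -> 1
  row 13 [01101]: (1 OR (1 AND (0 IMPLIES 1))) -> 1
  row 14 [01110]: (1 OR (1 AND (1 IMPLIES 1))) -> 1
  row 15 [01111]: (1 OR (1 AND (1 IMPLIES 1))) -> 1
  row 16 [10000]: (0 OR (0 AND (0 IMPLIES 0))) -> 0
  row 17 [10001]: (0 OR (0 AND (0 IMPLIES 0))) -> 0
  row 18 [10010]: (0 OR (0 AND (1 IMPLIES 0))) -> 0
  row 19 [10011]: (0 OR (0 AND (1 IMPLIES 0))) -> 0
  row 20 [10100]: (0 OR (0 AND (0 IMPLIES 1))) -> 0
  row 21 [10101]: (0 OR (0 AND (0 IMPLIES 1))) -> 0
  row 22 [10110]: (0 OR (0 AND (1 IMPLIES 1))) -> 0
  row 23 [10111]: (0 OR (0 AND (1 IMPLIES 1))) -> 0
  row 24 [11000]: (1 OR (1 AND (0 IMPLIES 0))) -> 1
  row 25 [11001]: (1 OR (1 AND (0 IMPLIES 0))) -> 1
  row 26 [11010]: (1 OR (1 AND (1 IMPLIES 0))) -> 1
  row 27 [11011]: (1 OR (1 AND (1 IMPLIES 0))) -> 1
  row 28 [11100]: (1 OR (1 AND (0 IMPLIES 1))) -> 1
  row 29 [11101]: (1 OR (1 AND (0 IMPLIES 1))) -> 1
  row 30 [11110]: (1 OR (1 AND (1 IMPLIES 1))) -> 1
  row 31 [11111]: (1 OR (1 AND (1 IMPLIES 1))) -> 1
Full result column, 8 rows per line (x1,x2 fixed per line; x3,x4,x5 runs 000..111 left to right):
  rows 0-7 [x1,x2=00]: 00000000  (ones: 0)
  rows 8-15 [x1,x2=01]: 11111111  (ones: 8)
  rows 16-23 [x1,x2=10]: 00000000  (ones: 0)
  rows 24-31 [x1,x2=11]: 11111111  (ones: 8)
Count of 1-rows = 0+8+0+8 = 16

16


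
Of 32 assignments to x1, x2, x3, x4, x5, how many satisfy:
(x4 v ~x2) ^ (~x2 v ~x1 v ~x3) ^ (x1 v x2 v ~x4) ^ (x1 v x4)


CNF with 4 clauses over 5 vars (32 assignments).
An assignment satisfies CNF iff every clause has >=1 true literal.
Check each row (bits = x1,x2,x3,x4,x5; clause T/F shown):
  row 0 [00000]: clauses=TTTF -> 0
  row 1 [00001]: clauses=TTTF -> 0
  row 2 [00010]: clauses=TTFT -> 0
  row 3 [00011]: clauses=TTFT -> 0
  row 4 [00100]: clauses=TTTF -> 0
  row 5 [00101]: clauses=TTTF -> 0
  row 6 [00110]: clauses=TTFT -> 0
  row 7 [00111]: clauses=TTFT -> 0
  row 8 [01000]: clauses=FTTF -> 0
  row 9 [01001]: clauses=FTTF -> 0
  row 10 [01010]: clauses=TTTT -> 1
  row 11 [01011]: clauses=TTTT -> 1
  row 12 [01100]: clauses=FTTF -> 0
  row 13 [01101]: clauses=FTTF -> 0
  row 14 [01110]: clauses=TTTT -> 1
  row 15 [01111]: clauses=TTTT -> 1
  row 16 [10000]: clauses=TTTT -> 1
  row 17 [10001]: clauses=TTTT -> 1
  row 18 [10010]: clauses=TTTT -> 1
  row 19 [10011]: clauses=TTTT -> 1
  row 20 [10100]: clauses=TTTT -> 1
  row 21 [10101]: clauses=TTTT -> 1
  row 22 [10110]: clauses=TTTT -> 1
  row 23 [10111]: clauses=TTTT -> 1
  row 24 [11000]: clauses=FTTT -> 0
  row 25 [11001]: clauses=FTTT -> 0
  row 26 [11010]: clauses=TTTT -> 1
  row 27 [11011]: clauses=TTTT -> 1
  row 28 [11100]: clauses=FFTT -> 0
  row 29 [11101]: clauses=FFTT -> 0
  row 30 [11110]: clauses=TFTT -> 0
  row 31 [11111]: clauses=TFTT -> 0
Full result column, 8 rows per line (x1,x2 fixed per line; x3,x4,x5 runs 000..111 left to right):
  rows 0-7 [x1,x2=00]: 00000000  (ones: 0)
  rows 8-15 [x1,x2=01]: 00110011  (ones: 4)
  rows 16-23 [x1,x2=10]: 11111111  (ones: 8)
  rows 24-31 [x1,x2=11]: 00110000  (ones: 2)
Satisfying assignments = 0+4+8+2 = 14

14


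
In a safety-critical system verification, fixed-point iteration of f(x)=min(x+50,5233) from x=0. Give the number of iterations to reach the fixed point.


Step 1: x=0, cap=5233, increment=50
Step 2: x grows by 50 each step until capped at 5233; fixed point is x=5233
Step 3: iterations = ceil(5233/50) = 105

105


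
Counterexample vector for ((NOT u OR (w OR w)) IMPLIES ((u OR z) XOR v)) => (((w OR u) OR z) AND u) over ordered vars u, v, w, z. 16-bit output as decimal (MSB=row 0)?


F1 = ((NOT u OR (w OR w)) IMPLIES ((u OR z) XOR v))
F2 = (((w OR u) OR z) AND u)
Counterexample to F1=>F2 is where F1=1 and F2=0.
Evaluate each row (bits = u,v,w,z, MSB first):
  row 0 [0000]: F1=0 F2=0 -> F1&~F2 -> 0
  row 1 [0001]: F1=1 F2=0 -> F1&~F2 -> 1
  row 2 [0010]: F1=0 F2=0 -> F1&~F2 -> 0
  row 3 [0011]: F1=1 F2=0 -> F1&~F2 -> 1
  row 4 [0100]: F1=1 F2=0 -> F1&~F2 -> 1
  row 5 [0101]: F1=0 F2=0 -> F1&~F2 -> 0
  row 6 [0110]: F1=1 F2=0 -> F1&~F2 -> 1
  row 7 [0111]: F1=0 F2=0 -> F1&~F2 -> 0
  row 8 [1000]: F1=1 F2=1 -> F1&~F2 -> 0
  row 9 [1001]: F1=1 F2=1 -> F1&~F2 -> 0
  row 10 [1010]: F1=1 F2=1 -> F1&~F2 -> 0
  row 11 [1011]: F1=1 F2=1 -> F1&~F2 -> 0
  row 12 [1100]: F1=1 F2=1 -> F1&~F2 -> 0
  row 13 [1101]: F1=1 F2=1 -> F1&~F2 -> 0
  row 14 [1110]: F1=0 F2=1 -> F1&~F2 -> 0
  row 15 [1111]: F1=0 F2=1 -> F1&~F2 -> 0
Full result column, 4 rows per line (u,v fixed per line; w,z runs 00..11 left to right):
  rows 0-3 [u,v=00]: 0101  = hex 5
  rows 4-7 [u,v=01]: 1010  = hex A
  rows 8-11 [u,v=10]: 0000  = hex 0
  rows 12-15 [u,v=11]: 0000  = hex 0
Counterexample vector (row 0 .. row 15) = 0101101000000000
Output column grouped in 4s = 0101 1010 0000 0000 = 0x5A00
Convert to decimal digit by digit (value = value*16 + digit):
  5 -> 5
  5*16 + 10 (A) = 90
  90*16 + 0 = 1440
  1440*16 + 0 = 23040
Decimal = 23040

23040
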